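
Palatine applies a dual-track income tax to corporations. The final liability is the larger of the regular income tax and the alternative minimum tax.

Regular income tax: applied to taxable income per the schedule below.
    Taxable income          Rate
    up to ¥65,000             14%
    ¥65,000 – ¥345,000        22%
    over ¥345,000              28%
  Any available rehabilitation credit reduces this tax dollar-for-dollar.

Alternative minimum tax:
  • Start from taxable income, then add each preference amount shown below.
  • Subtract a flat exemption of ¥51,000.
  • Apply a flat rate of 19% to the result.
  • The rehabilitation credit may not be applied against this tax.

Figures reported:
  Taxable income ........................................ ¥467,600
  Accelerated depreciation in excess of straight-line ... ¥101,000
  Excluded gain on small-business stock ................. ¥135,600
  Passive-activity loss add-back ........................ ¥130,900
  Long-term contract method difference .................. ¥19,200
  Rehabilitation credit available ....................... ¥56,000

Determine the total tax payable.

¥152,627

Alternative minimum tax:
  Adjusted income: ¥467,600 + ¥101,000 + ¥135,600 + ¥130,900 + ¥19,200 = ¥854,300
  Less exemption ¥51,000 → base ¥803,300
  ¥803,300 × 19% = ¥152,627

Regular income tax:
  ¥65,000 × 14% = ¥9,100
  ¥280,000 × 22% = ¥61,600
  ¥122,600 × 28% = ¥34,328
  → ¥105,028
  Less rehabilitation credit ¥56,000 → ¥49,028

¥152,627 > ¥49,028, so the alternative minimum tax is the binding amount.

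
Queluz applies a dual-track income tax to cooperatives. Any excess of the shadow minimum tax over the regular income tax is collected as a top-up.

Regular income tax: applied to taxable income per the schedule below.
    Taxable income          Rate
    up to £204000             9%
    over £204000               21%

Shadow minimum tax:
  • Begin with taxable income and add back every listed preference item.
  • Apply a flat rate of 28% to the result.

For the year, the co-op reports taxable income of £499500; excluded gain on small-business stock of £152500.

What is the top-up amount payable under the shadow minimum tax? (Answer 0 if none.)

Shadow minimum tax:
  Adjusted income: £499500 + £152500 = £652000
  £652000 × 28% = £182560

Regular income tax:
  £204000 × 9% = £18360
  £295500 × 21% = £62055
  → £80415

Excess of shadow minimum tax over regular income tax: £182560 − £80415 = £102145.

£102145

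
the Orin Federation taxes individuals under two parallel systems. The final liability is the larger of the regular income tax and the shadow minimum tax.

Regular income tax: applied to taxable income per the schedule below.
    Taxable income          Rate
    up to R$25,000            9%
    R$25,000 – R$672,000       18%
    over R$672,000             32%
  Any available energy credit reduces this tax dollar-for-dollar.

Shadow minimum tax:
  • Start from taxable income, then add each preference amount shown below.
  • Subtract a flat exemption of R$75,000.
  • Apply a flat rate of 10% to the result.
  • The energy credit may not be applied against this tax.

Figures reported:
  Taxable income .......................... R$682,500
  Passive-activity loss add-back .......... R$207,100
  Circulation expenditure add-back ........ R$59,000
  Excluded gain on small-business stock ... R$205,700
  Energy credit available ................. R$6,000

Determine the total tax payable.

Regular income tax:
  R$25,000 × 9% = R$2,250
  R$647,000 × 18% = R$116,460
  R$10,500 × 32% = R$3,360
  → R$122,070
  Less energy credit R$6,000 → R$116,070

Shadow minimum tax:
  Adjusted income: R$682,500 + R$207,100 + R$59,000 + R$205,700 = R$1,154,300
  Less exemption R$75,000 → base R$1,079,300
  R$1,079,300 × 10% = R$107,930

R$116,070 > R$107,930, so the regular income tax governs.

R$116,070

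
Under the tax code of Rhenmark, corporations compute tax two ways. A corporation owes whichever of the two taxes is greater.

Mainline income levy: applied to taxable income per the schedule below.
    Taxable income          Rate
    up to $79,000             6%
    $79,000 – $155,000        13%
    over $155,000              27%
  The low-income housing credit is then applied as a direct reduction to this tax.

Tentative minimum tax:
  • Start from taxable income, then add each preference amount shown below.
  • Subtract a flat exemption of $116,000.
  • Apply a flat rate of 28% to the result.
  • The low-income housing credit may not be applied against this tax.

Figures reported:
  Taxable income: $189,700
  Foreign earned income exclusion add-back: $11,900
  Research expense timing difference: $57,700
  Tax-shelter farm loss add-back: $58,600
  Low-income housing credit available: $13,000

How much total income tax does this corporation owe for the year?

$56,532

Tentative minimum tax:
  Adjusted income: $189,700 + $11,900 + $57,700 + $58,600 = $317,900
  Less exemption $116,000 → base $201,900
  $201,900 × 28% = $56,532

Mainline income levy:
  $79,000 × 6% = $4,740
  $76,000 × 13% = $9,880
  $34,700 × 27% = $9,369
  → $23,989
  Less low-income housing credit $13,000 → $10,989

$56,532 > $10,989, so the tentative minimum tax is the binding amount.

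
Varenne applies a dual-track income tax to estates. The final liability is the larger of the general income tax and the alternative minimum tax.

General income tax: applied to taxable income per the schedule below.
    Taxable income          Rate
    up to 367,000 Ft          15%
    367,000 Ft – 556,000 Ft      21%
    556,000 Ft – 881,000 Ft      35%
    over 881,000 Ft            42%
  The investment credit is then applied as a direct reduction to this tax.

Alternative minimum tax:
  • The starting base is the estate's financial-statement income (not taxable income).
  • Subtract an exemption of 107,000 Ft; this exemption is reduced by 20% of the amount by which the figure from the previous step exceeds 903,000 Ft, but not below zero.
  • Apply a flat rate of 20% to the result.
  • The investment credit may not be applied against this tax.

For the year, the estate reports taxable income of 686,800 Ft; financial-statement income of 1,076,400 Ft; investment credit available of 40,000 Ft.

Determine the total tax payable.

General income tax:
  367,000 Ft × 15% = 55,050 Ft
  189,000 Ft × 21% = 39,690 Ft
  130,800 Ft × 35% = 45,780 Ft
  → 140,520 Ft
  Less investment credit 40,000 Ft → 100,520 Ft

Alternative minimum tax:
  Base (financial-statement income): 1,076,400 Ft
  Exemption: 107,000 Ft − 20% × (1,076,400 Ft − 903,000 Ft) = 107,000 Ft − 34,680 Ft = 72,320 Ft
  Base: 1,076,400 Ft − 72,320 Ft = 1,004,080 Ft
  1,004,080 Ft × 20% = 200,816 Ft

200,816 Ft > 100,520 Ft, so the alternative minimum tax is the binding amount.

200,816 Ft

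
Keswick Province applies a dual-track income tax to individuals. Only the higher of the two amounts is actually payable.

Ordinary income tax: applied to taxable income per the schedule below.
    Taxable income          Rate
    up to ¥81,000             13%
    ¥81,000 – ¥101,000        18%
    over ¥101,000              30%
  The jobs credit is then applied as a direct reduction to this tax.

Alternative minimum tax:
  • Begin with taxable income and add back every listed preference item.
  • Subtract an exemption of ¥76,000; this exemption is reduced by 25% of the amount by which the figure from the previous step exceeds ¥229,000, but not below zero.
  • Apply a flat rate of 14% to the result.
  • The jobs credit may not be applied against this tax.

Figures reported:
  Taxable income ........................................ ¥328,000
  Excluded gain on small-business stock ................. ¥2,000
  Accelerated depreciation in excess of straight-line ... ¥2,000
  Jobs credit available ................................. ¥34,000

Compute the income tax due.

¥48,230

Alternative minimum tax:
  Adjusted income: ¥328,000 + ¥2,000 + ¥2,000 = ¥332,000
  Exemption: ¥76,000 − 25% × (¥332,000 − ¥229,000) = ¥76,000 − ¥25,750 = ¥50,250
  Base: ¥332,000 − ¥50,250 = ¥281,750
  ¥281,750 × 14% = ¥39,445

Ordinary income tax:
  ¥81,000 × 13% = ¥10,530
  ¥20,000 × 18% = ¥3,600
  ¥227,000 × 30% = ¥68,100
  → ¥82,230
  Less jobs credit ¥34,000 → ¥48,230

¥48,230 > ¥39,445, so the ordinary income tax governs.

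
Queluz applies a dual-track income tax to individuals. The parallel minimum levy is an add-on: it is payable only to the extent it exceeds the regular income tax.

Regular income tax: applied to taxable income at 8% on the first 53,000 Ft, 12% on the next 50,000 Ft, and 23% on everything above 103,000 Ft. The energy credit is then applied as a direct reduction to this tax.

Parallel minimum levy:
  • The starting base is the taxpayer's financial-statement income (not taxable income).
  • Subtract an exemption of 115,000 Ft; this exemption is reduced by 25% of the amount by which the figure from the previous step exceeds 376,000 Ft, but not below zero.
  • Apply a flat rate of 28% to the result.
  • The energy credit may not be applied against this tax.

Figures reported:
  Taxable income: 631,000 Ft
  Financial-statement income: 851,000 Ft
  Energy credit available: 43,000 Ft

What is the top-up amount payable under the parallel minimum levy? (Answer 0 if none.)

Parallel minimum levy:
  Base (financial-statement income): 851,000 Ft
  Exemption: 25% × (851,000 Ft − 376,000 Ft) = 118,750 Ft ≥ 115,000 Ft, so the exemption is fully phased out
  Base: 851,000 Ft − 0 Ft = 851,000 Ft
  851,000 Ft × 28% = 238,280 Ft

Regular income tax:
  53,000 Ft × 8% = 4,240 Ft
  50,000 Ft × 12% = 6,000 Ft
  528,000 Ft × 23% = 121,440 Ft
  → 131,680 Ft
  Less energy credit 43,000 Ft → 88,680 Ft

Excess of parallel minimum levy over regular income tax: 238,280 Ft − 88,680 Ft = 149,600 Ft.

149,600 Ft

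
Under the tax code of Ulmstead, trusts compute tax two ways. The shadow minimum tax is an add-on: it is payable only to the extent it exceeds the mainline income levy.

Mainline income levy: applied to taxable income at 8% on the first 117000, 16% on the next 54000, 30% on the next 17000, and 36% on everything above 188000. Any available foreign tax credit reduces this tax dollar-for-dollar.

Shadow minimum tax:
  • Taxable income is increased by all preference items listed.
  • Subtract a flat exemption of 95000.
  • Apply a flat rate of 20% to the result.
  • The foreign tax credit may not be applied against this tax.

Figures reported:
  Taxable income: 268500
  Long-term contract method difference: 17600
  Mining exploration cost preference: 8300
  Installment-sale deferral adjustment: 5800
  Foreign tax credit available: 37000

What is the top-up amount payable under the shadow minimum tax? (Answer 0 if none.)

Shadow minimum tax:
  Adjusted income: 268500 + 17600 + 8300 + 5800 = 300200
  Less exemption 95000 → base 205200
  205200 × 20% = 41040

Mainline income levy:
  117000 × 8% = 9360
  54000 × 16% = 8640
  17000 × 30% = 5100
  80500 × 36% = 28980
  → 52080
  Less foreign tax credit 37000 → 15080

Excess of shadow minimum tax over mainline income levy: 41040 − 15080 = 25960.

25960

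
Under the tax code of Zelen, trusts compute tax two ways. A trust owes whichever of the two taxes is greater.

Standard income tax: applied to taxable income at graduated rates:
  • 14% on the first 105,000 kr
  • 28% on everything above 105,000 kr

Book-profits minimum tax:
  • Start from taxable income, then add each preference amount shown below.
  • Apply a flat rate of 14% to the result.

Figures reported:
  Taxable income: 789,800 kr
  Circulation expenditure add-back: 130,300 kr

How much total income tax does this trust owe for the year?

Book-profits minimum tax:
  Adjusted income: 789,800 kr + 130,300 kr = 920,100 kr
  920,100 kr × 14% = 128,814 kr

Standard income tax:
  105,000 kr × 14% = 14,700 kr
  684,800 kr × 28% = 191,744 kr
  → 206,444 kr

206,444 kr > 128,814 kr, so the standard income tax governs.

206,444 kr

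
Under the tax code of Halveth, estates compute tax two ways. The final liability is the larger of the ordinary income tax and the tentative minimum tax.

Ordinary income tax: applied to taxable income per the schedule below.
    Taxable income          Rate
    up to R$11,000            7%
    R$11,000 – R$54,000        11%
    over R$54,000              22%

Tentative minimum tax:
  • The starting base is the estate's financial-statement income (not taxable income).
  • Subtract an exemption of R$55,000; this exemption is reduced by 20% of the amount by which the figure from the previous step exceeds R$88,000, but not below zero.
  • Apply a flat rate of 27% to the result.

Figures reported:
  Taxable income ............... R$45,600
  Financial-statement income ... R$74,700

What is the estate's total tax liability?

R$5,319

Tentative minimum tax:
  Base (financial-statement income): R$74,700
  Exemption: R$74,700 ≤ R$88,000, so full R$55,000 applies
  Base: R$74,700 − R$55,000 = R$19,700
  R$19,700 × 27% = R$5,319

Ordinary income tax:
  R$11,000 × 7% = R$770
  R$34,600 × 11% = R$3,806
  → R$4,576

R$5,319 > R$4,576, so the tentative minimum tax is the binding amount.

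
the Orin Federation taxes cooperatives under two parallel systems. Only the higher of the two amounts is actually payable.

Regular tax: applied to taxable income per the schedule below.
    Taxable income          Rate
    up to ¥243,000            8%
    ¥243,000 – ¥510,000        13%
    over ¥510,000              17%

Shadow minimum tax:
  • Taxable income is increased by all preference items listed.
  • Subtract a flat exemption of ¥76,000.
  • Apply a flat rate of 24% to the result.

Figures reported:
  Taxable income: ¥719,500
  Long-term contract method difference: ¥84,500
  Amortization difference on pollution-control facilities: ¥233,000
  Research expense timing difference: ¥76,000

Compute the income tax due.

Shadow minimum tax:
  Adjusted income: ¥719,500 + ¥84,500 + ¥233,000 + ¥76,000 = ¥1,113,000
  Less exemption ¥76,000 → base ¥1,037,000
  ¥1,037,000 × 24% = ¥248,880

Regular tax:
  ¥243,000 × 8% = ¥19,440
  ¥267,000 × 13% = ¥34,710
  ¥209,500 × 17% = ¥35,615
  → ¥89,765

¥248,880 > ¥89,765, so the shadow minimum tax is the binding amount.

¥248,880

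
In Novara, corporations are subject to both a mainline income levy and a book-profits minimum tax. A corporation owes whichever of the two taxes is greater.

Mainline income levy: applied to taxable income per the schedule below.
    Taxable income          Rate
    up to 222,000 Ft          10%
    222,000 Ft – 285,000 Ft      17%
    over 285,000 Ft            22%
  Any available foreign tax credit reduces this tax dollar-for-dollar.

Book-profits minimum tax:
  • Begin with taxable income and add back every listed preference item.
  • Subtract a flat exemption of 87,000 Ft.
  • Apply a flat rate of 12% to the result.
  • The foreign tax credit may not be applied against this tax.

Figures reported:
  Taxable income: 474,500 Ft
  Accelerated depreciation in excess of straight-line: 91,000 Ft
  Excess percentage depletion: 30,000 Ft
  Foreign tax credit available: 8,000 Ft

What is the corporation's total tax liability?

Book-profits minimum tax:
  Adjusted income: 474,500 Ft + 91,000 Ft + 30,000 Ft = 595,500 Ft
  Less exemption 87,000 Ft → base 508,500 Ft
  508,500 Ft × 12% = 61,020 Ft

Mainline income levy:
  222,000 Ft × 10% = 22,200 Ft
  63,000 Ft × 17% = 10,710 Ft
  189,500 Ft × 22% = 41,690 Ft
  → 74,600 Ft
  Less foreign tax credit 8,000 Ft → 66,600 Ft

66,600 Ft > 61,020 Ft, so the mainline income levy governs.

66,600 Ft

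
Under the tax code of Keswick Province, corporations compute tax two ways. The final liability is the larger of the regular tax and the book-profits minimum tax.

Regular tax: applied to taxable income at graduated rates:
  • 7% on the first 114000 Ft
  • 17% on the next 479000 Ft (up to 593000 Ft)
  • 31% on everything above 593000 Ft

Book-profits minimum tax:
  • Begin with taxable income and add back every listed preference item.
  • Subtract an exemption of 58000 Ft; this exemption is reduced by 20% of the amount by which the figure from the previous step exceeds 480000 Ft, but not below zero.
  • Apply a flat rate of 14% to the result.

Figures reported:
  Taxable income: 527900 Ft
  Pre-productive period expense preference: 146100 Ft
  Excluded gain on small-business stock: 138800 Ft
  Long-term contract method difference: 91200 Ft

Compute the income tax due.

126560 Ft

Regular tax:
  114000 Ft × 7% = 7980 Ft
  413900 Ft × 17% = 70363 Ft
  → 78343 Ft

Book-profits minimum tax:
  Adjusted income: 527900 Ft + 146100 Ft + 138800 Ft + 91200 Ft = 904000 Ft
  Exemption: 20% × (904000 Ft − 480000 Ft) = 84800 Ft ≥ 58000 Ft, so the exemption is fully phased out
  Base: 904000 Ft − 0 Ft = 904000 Ft
  904000 Ft × 14% = 126560 Ft

126560 Ft > 78343 Ft, so the book-profits minimum tax is the binding amount.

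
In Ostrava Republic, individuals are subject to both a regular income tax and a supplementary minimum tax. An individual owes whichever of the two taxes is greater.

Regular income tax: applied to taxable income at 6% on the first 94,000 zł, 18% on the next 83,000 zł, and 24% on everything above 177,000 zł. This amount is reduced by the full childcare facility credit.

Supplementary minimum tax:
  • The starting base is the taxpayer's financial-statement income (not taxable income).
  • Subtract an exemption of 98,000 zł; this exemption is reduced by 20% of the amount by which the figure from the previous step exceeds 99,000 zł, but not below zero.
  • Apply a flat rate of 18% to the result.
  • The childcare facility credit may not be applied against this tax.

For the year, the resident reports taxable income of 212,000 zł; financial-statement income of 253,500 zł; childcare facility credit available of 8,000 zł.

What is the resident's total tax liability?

33,552 zł

Supplementary minimum tax:
  Base (financial-statement income): 253,500 zł
  Exemption: 98,000 zł − 20% × (253,500 zł − 99,000 zł) = 98,000 zł − 30,900 zł = 67,100 zł
  Base: 253,500 zł − 67,100 zł = 186,400 zł
  186,400 zł × 18% = 33,552 zł

Regular income tax:
  94,000 zł × 6% = 5,640 zł
  83,000 zł × 18% = 14,940 zł
  35,000 zł × 24% = 8,400 zł
  → 28,980 zł
  Less childcare facility credit 8,000 zł → 20,980 zł

33,552 zł > 20,980 zł, so the supplementary minimum tax is the binding amount.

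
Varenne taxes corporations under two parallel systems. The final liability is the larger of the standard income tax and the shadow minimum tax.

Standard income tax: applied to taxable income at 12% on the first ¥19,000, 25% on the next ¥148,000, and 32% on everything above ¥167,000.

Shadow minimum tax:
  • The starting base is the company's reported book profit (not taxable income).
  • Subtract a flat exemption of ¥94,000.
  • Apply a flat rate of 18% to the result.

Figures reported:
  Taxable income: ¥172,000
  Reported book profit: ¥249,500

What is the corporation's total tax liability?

Standard income tax:
  ¥19,000 × 12% = ¥2,280
  ¥148,000 × 25% = ¥37,000
  ¥5,000 × 32% = ¥1,600
  → ¥40,880

Shadow minimum tax:
  Base (reported book profit): ¥249,500
  Less exemption ¥94,000 → base ¥155,500
  ¥155,500 × 18% = ¥27,990

¥40,880 > ¥27,990, so the standard income tax governs.

¥40,880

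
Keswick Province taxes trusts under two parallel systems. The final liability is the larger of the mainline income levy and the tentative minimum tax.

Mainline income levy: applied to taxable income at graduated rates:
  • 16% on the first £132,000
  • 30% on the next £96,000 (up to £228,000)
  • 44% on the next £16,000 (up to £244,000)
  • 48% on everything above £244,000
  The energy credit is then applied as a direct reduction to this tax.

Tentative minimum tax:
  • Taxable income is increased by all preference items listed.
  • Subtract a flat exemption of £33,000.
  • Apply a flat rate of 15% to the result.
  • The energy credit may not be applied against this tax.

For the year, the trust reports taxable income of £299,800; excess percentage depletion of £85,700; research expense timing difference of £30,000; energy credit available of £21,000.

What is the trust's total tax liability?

£62,744

Tentative minimum tax:
  Adjusted income: £299,800 + £85,700 + £30,000 = £415,500
  Less exemption £33,000 → base £382,500
  £382,500 × 15% = £57,375

Mainline income levy:
  £132,000 × 16% = £21,120
  £96,000 × 30% = £28,800
  £16,000 × 44% = £7,040
  £55,800 × 48% = £26,784
  → £83,744
  Less energy credit £21,000 → £62,744

£62,744 > £57,375, so the mainline income levy governs.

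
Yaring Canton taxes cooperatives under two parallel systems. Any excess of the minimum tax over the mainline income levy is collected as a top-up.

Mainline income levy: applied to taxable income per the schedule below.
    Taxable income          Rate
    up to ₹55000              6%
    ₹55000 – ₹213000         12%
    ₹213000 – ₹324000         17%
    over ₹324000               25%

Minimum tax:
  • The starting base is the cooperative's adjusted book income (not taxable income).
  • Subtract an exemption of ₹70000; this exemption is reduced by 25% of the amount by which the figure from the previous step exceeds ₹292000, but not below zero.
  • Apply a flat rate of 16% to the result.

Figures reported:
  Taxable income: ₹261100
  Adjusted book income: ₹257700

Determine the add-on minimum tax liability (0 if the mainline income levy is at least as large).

Mainline income levy:
  ₹55000 × 6% = ₹3300
  ₹158000 × 12% = ₹18960
  ₹48100 × 17% = ₹8177
  → ₹30437

Minimum tax:
  Base (adjusted book income): ₹257700
  Exemption: ₹257700 ≤ ₹292000, so full ₹70000 applies
  Base: ₹257700 − ₹70000 = ₹187700
  ₹187700 × 16% = ₹30032

₹30032 ≤ ₹30437, so no add-on is due.

₹0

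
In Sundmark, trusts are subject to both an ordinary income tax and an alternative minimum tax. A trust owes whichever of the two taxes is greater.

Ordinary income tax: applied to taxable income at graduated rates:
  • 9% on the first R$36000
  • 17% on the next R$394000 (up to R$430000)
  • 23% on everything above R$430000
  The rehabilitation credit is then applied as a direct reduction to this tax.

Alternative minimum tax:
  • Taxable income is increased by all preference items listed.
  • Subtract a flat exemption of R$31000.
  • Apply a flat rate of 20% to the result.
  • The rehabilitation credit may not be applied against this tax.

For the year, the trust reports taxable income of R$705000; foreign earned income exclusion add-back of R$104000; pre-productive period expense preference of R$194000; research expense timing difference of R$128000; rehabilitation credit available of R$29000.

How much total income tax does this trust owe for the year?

Alternative minimum tax:
  Adjusted income: R$705000 + R$104000 + R$194000 + R$128000 = R$1131000
  Less exemption R$31000 → base R$1100000
  R$1100000 × 20% = R$220000

Ordinary income tax:
  R$36000 × 9% = R$3240
  R$394000 × 17% = R$66980
  R$275000 × 23% = R$63250
  → R$133470
  Less rehabilitation credit R$29000 → R$104470

R$220000 > R$104470, so the alternative minimum tax is the binding amount.

R$220000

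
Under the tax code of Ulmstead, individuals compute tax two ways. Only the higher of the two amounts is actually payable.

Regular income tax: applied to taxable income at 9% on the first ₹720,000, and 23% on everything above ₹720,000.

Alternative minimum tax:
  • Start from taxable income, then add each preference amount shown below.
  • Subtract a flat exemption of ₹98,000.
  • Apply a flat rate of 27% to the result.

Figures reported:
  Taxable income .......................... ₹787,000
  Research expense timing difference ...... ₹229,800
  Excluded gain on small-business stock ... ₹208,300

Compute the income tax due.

₹304,317

Alternative minimum tax:
  Adjusted income: ₹787,000 + ₹229,800 + ₹208,300 = ₹1,225,100
  Less exemption ₹98,000 → base ₹1,127,100
  ₹1,127,100 × 27% = ₹304,317

Regular income tax:
  ₹720,000 × 9% = ₹64,800
  ₹67,000 × 23% = ₹15,410
  → ₹80,210

₹304,317 > ₹80,210, so the alternative minimum tax is the binding amount.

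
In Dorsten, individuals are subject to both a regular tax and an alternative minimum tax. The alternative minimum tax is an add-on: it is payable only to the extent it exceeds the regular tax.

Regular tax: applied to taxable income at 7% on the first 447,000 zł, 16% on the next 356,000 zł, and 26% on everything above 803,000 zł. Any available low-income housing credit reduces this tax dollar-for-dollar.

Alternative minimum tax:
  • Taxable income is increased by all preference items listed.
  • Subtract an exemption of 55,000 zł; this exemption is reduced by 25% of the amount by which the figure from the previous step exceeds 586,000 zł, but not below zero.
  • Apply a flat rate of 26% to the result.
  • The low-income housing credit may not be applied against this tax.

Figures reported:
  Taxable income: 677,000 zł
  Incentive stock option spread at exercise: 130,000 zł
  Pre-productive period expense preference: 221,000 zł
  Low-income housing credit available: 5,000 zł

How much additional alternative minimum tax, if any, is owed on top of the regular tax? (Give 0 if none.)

Regular tax:
  447,000 zł × 7% = 31,290 zł
  230,000 zł × 16% = 36,800 zł
  → 68,090 zł
  Less low-income housing credit 5,000 zł → 63,090 zł

Alternative minimum tax:
  Adjusted income: 677,000 zł + 130,000 zł + 221,000 zł = 1,028,000 zł
  Exemption: 25% × (1,028,000 zł − 586,000 zł) = 110,500 zł ≥ 55,000 zł, so the exemption is fully phased out
  Base: 1,028,000 zł − 0 zł = 1,028,000 zł
  1,028,000 zł × 26% = 267,280 zł

Excess of alternative minimum tax over regular tax: 267,280 zł − 63,090 zł = 204,190 zł.

204,190 zł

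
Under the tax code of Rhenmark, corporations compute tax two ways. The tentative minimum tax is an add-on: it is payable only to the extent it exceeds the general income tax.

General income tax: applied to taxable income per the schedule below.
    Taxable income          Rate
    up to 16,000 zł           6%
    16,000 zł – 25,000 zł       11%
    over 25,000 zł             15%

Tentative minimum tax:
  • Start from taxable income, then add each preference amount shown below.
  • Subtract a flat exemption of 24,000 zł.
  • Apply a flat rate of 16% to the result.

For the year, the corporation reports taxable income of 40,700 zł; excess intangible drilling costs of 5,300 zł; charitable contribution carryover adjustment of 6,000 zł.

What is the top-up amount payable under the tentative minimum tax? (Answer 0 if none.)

175 zł

Tentative minimum tax:
  Adjusted income: 40,700 zł + 5,300 zł + 6,000 zł = 52,000 zł
  Less exemption 24,000 zł → base 28,000 zł
  28,000 zł × 16% = 4,480 zł

General income tax:
  16,000 zł × 6% = 960 zł
  9,000 zł × 11% = 990 zł
  15,700 zł × 15% = 2,355 zł
  → 4,305 zł

Excess of tentative minimum tax over general income tax: 4,480 zł − 4,305 zł = 175 zł.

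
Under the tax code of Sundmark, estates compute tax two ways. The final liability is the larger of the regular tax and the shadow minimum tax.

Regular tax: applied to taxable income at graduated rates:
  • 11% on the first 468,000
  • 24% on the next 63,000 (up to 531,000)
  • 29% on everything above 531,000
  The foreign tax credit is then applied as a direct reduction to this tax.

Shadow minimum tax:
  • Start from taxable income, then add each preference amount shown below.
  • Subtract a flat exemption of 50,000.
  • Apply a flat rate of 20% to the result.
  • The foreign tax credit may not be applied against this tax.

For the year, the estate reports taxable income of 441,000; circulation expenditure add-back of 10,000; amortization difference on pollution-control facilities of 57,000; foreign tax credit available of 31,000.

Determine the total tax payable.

91,600

Shadow minimum tax:
  Adjusted income: 441,000 + 10,000 + 57,000 = 508,000
  Less exemption 50,000 → base 458,000
  458,000 × 20% = 91,600

Regular tax:
  441,000 × 11% = 48,510
  Less foreign tax credit 31,000 → 17,510

91,600 > 17,510, so the shadow minimum tax is the binding amount.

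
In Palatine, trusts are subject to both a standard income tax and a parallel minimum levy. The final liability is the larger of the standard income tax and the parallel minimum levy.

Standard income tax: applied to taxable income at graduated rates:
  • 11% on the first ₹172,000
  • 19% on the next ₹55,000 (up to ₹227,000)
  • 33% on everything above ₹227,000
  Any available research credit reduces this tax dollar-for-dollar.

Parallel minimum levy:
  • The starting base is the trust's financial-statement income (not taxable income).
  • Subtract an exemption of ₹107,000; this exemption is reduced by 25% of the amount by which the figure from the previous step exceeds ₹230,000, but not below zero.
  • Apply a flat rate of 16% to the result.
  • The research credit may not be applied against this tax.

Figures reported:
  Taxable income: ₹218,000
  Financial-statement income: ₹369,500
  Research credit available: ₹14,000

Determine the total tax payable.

₹47,580

Standard income tax:
  ₹172,000 × 11% = ₹18,920
  ₹46,000 × 19% = ₹8,740
  → ₹27,660
  Less research credit ₹14,000 → ₹13,660

Parallel minimum levy:
  Base (financial-statement income): ₹369,500
  Exemption: ₹107,000 − 25% × (₹369,500 − ₹230,000) = ₹107,000 − ₹34,875 = ₹72,125
  Base: ₹369,500 − ₹72,125 = ₹297,375
  ₹297,375 × 16% = ₹47,580

₹47,580 > ₹13,660, so the parallel minimum levy is the binding amount.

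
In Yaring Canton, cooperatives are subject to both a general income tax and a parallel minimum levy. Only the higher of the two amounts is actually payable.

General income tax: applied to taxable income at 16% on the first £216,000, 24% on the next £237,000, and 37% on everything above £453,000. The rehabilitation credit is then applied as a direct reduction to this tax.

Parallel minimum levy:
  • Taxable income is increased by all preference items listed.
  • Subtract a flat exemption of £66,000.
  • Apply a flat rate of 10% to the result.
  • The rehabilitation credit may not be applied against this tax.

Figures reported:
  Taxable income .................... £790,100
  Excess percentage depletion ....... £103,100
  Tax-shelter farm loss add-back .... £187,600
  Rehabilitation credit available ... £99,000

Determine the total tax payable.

Parallel minimum levy:
  Adjusted income: £790,100 + £103,100 + £187,600 = £1,080,800
  Less exemption £66,000 → base £1,014,800
  £1,014,800 × 10% = £101,480

General income tax:
  £216,000 × 16% = £34,560
  £237,000 × 24% = £56,880
  £337,100 × 37% = £124,727
  → £216,167
  Less rehabilitation credit £99,000 → £117,167

£117,167 > £101,480, so the general income tax governs.

£117,167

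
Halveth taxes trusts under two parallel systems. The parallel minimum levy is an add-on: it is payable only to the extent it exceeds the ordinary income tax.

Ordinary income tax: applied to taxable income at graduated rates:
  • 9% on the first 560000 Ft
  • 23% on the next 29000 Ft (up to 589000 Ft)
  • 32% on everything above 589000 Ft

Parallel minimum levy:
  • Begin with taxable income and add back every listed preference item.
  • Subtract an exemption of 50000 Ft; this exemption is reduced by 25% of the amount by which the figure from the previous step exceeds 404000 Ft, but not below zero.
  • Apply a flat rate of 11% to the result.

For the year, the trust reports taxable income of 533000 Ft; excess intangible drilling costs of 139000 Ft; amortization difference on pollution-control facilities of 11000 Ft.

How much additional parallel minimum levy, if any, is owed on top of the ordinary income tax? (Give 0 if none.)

27160 Ft

Ordinary income tax:
  533000 Ft × 9% = 47970 Ft

Parallel minimum levy:
  Adjusted income: 533000 Ft + 139000 Ft + 11000 Ft = 683000 Ft
  Exemption: 25% × (683000 Ft − 404000 Ft) = 69750 Ft ≥ 50000 Ft, so the exemption is fully phased out
  Base: 683000 Ft − 0 Ft = 683000 Ft
  683000 Ft × 11% = 75130 Ft

Excess of parallel minimum levy over ordinary income tax: 75130 Ft − 47970 Ft = 27160 Ft.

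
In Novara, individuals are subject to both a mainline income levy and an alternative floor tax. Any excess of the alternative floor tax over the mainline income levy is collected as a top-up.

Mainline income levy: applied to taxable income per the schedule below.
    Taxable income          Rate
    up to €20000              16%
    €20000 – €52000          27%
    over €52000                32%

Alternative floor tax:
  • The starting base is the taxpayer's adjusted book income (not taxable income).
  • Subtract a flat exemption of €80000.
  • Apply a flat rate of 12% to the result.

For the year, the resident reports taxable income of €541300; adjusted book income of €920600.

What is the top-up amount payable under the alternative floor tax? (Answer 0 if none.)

€0

Alternative floor tax:
  Base (adjusted book income): €920600
  Less exemption €80000 → base €840600
  €840600 × 12% = €100872

Mainline income levy:
  €20000 × 16% = €3200
  €32000 × 27% = €8640
  €489300 × 32% = €156576
  → €168416

€100872 ≤ €168416, so no add-on is due.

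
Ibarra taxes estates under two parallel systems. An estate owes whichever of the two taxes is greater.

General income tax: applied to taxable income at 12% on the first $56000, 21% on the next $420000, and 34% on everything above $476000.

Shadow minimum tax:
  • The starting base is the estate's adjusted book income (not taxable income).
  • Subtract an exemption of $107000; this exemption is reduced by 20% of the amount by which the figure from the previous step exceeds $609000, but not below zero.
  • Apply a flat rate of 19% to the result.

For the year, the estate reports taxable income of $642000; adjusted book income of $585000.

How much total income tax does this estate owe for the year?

General income tax:
  $56000 × 12% = $6720
  $420000 × 21% = $88200
  $166000 × 34% = $56440
  → $151360

Shadow minimum tax:
  Base (adjusted book income): $585000
  Exemption: $585000 ≤ $609000, so full $107000 applies
  Base: $585000 − $107000 = $478000
  $478000 × 19% = $90820

$151360 > $90820, so the general income tax governs.

$151360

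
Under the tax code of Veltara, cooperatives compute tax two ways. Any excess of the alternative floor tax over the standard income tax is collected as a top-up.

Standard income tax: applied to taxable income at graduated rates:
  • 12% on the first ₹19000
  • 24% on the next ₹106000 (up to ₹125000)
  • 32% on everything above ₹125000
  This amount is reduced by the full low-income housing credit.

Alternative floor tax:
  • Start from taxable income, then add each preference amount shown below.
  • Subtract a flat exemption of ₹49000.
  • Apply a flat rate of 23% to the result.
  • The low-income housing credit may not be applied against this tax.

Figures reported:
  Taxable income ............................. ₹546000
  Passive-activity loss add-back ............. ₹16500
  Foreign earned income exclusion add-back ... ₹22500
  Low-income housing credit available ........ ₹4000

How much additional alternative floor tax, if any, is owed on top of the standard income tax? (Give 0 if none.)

₹0

Alternative floor tax:
  Adjusted income: ₹546000 + ₹16500 + ₹22500 = ₹585000
  Less exemption ₹49000 → base ₹536000
  ₹536000 × 23% = ₹123280

Standard income tax:
  ₹19000 × 12% = ₹2280
  ₹106000 × 24% = ₹25440
  ₹421000 × 32% = ₹134720
  → ₹162440
  Less low-income housing credit ₹4000 → ₹158440

₹123280 ≤ ₹158440, so no add-on is due.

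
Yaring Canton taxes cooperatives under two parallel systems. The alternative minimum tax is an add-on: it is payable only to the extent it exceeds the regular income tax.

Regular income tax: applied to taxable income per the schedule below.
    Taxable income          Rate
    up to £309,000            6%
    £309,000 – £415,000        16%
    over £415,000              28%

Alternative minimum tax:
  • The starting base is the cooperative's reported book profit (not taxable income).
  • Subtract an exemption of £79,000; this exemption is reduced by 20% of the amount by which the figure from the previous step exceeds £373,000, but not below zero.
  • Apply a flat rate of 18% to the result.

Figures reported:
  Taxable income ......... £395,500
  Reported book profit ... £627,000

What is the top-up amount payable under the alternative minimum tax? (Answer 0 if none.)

£75,404

Regular income tax:
  £309,000 × 6% = £18,540
  £86,500 × 16% = £13,840
  → £32,380

Alternative minimum tax:
  Base (reported book profit): £627,000
  Exemption: £79,000 − 20% × (£627,000 − £373,000) = £79,000 − £50,800 = £28,200
  Base: £627,000 − £28,200 = £598,800
  £598,800 × 18% = £107,784

Excess of alternative minimum tax over regular income tax: £107,784 − £32,380 = £75,404.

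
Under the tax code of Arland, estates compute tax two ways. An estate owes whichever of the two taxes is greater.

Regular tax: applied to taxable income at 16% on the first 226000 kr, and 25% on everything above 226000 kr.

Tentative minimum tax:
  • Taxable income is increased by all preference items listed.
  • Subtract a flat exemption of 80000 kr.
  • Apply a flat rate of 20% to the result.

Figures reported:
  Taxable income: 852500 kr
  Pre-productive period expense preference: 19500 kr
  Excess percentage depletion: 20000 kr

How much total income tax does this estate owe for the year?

192785 kr

Tentative minimum tax:
  Adjusted income: 852500 kr + 19500 kr + 20000 kr = 892000 kr
  Less exemption 80000 kr → base 812000 kr
  812000 kr × 20% = 162400 kr

Regular tax:
  226000 kr × 16% = 36160 kr
  626500 kr × 25% = 156625 kr
  → 192785 kr

192785 kr > 162400 kr, so the regular tax governs.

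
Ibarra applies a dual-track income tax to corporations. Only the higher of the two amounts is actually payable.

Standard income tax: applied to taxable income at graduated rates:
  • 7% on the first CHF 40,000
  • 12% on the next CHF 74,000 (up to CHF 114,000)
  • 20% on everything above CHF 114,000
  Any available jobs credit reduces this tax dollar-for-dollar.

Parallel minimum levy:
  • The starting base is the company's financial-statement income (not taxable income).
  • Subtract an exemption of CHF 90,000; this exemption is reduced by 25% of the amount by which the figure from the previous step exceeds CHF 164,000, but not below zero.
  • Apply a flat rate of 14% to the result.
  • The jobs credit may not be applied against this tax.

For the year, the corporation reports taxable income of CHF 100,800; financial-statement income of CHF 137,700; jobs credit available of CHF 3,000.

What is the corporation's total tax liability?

CHF 7,096

Standard income tax:
  CHF 40,000 × 7% = CHF 2,800
  CHF 60,800 × 12% = CHF 7,296
  → CHF 10,096
  Less jobs credit CHF 3,000 → CHF 7,096

Parallel minimum levy:
  Base (financial-statement income): CHF 137,700
  Exemption: CHF 137,700 ≤ CHF 164,000, so full CHF 90,000 applies
  Base: CHF 137,700 − CHF 90,000 = CHF 47,700
  CHF 47,700 × 14% = CHF 6,678

CHF 7,096 > CHF 6,678, so the standard income tax governs.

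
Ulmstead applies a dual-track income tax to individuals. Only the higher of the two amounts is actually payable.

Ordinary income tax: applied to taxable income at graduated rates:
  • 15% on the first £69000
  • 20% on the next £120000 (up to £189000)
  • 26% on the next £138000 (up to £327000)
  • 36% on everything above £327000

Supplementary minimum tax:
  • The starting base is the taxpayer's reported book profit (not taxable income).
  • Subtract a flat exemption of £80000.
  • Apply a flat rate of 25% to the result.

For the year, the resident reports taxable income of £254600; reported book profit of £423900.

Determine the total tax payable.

£85975

Ordinary income tax:
  £69000 × 15% = £10350
  £120000 × 20% = £24000
  £65600 × 26% = £17056
  → £51406

Supplementary minimum tax:
  Base (reported book profit): £423900
  Less exemption £80000 → base £343900
  £343900 × 25% = £85975

£85975 > £51406, so the supplementary minimum tax is the binding amount.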